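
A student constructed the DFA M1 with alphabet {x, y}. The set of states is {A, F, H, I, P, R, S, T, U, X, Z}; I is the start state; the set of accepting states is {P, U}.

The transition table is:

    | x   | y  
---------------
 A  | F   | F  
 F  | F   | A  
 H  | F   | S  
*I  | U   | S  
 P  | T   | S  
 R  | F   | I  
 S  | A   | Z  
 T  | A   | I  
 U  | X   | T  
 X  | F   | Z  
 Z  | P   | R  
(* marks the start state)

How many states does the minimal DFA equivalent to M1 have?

4

Reachable states from the start: {A,F,I,P,R,S,T,U,X,Z}. Unreachable: {H} — drop them.
Initial partition by acceptance: {P,U} | {A,F,I,R,S,T,X,Z}.
On input x, block {A,F,I,R,S,T,X,Z} splits into {A,F,R,S,T,X} and {I,Z}.
Refine {A,F,R,S,T,X} on symbol y: members go to different blocks, giving {R,S,T,X} and {A,F}.
No further refinement is possible. Final partition (4 blocks): {P,U} | {R,S,T,X} | {I,Z} | {A,F}.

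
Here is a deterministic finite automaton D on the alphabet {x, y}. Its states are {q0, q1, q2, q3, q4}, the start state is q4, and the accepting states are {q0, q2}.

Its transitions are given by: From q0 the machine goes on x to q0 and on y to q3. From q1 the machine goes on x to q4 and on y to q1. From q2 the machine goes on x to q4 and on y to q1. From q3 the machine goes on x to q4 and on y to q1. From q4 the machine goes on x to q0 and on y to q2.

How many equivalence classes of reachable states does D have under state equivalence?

Every state is reachable, so we keep all 5.
P0 = {q0,q2} | {q1,q3,q4}.
Split {q0,q2} by δ(·,x) → {q0} and {q2}.
Split {q1,q3,q4} by δ(·,x) → {q1,q3} and {q4}.
Stable partition: {q0} | {q1,q3} | {q2} | {q4} — 4 equivalence classes.

4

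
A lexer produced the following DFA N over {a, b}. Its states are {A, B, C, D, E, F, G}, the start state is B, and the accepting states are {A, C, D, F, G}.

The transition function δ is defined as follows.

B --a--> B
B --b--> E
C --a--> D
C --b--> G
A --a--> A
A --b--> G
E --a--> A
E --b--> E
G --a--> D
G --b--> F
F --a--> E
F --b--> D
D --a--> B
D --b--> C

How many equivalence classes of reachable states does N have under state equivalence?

Every state is reachable, so we keep all 7.
Initial partition by acceptance: {A,C,D,F,G} | {B,E}.
Refine {A,C,D,F,G} on symbol a: members go to different blocks, giving {A,C,G} and {D,F}.
Split {A,C,G} by δ(·,a) → {C,G} and {A}.
Refine {C,G} on symbol b: members go to different blocks, giving {C} and {G}.
Split {B,E} by δ(·,a) → {B} and {E}.
Refine {D,F} on symbol a: members go to different blocks, giving {D} and {F}.
Stable partition: {C} | {B} | {D} | {A} | {G} | {E} | {F} — 7 equivalence classes.

7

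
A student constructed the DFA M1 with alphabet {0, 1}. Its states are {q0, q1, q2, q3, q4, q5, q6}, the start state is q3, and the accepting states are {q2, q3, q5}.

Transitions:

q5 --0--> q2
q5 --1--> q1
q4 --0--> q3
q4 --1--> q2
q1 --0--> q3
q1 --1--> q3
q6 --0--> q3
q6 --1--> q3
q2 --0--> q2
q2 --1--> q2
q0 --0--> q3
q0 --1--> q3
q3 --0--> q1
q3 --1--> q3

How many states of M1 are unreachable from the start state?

No path from q3 leads to q0, q2, q4, q5, q6; the other 2 states are all reachable.

5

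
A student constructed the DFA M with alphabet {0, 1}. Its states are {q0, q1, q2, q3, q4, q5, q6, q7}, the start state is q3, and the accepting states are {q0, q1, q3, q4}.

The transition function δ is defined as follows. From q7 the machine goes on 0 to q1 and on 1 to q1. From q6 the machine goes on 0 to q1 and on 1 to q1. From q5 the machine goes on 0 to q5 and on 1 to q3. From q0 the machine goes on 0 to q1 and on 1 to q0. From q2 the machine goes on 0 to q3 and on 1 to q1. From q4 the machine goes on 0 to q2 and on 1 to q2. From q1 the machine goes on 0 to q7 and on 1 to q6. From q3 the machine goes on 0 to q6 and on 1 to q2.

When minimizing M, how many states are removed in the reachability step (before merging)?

No path from q3 leads to q0, q4, q5; the other 5 states are all reachable.

3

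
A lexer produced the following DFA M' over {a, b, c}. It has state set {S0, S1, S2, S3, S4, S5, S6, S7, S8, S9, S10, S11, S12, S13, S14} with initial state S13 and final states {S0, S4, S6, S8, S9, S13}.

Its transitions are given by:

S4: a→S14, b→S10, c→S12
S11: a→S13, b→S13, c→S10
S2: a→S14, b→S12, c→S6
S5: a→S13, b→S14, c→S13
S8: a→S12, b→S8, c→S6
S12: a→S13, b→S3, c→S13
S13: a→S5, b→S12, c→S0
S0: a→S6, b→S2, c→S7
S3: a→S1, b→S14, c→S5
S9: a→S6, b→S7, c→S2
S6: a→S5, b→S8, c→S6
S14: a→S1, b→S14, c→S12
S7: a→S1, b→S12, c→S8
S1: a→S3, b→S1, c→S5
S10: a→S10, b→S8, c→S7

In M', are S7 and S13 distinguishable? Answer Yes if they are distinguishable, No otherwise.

Reachable states from the start: {S0,S1,S2,S3,S5,S6,S7,S8,S12,S13,S14}. Unreachable: {S4,S9,S10,S11} — drop them.
P0 = {S0,S6,S8,S13} | {S1,S2,S3,S5,S7,S12,S14}.
On input a, block {S0,S6,S8,S13} splits into {S6,S8,S13} and {S0}.
On input b, block {S6,S8,S13} splits into {S6,S8} and {S13}.
On input a, block {S1,S2,S3,S5,S7,S12,S14} splits into {S1,S2,S3,S7,S14} and {S5,S12}.
On input b, block {S1,S2,S3,S7,S14} splits into {S1,S3,S14} and {S2,S7}.
Stable partition: {S6,S8} | {S1,S3,S14} | {S0} | {S13} | {S5,S12} | {S2,S7} — 6 equivalence classes.
S7 and S13 end up in different blocks, so they are distinguishable. For instance, the string 'ε' is accepted from only S13.

Yes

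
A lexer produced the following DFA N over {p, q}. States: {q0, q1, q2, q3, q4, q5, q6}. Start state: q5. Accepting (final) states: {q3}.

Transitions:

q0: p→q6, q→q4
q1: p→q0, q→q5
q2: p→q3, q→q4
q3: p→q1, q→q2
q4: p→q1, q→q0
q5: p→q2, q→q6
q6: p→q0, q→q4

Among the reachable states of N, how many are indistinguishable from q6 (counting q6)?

2

Every state is reachable, so we keep all 7.
P0 = {q3} | {q0,q1,q2,q4,q5,q6}.
On input p, block {q0,q1,q2,q4,q5,q6} splits into {q0,q1,q4,q5,q6} and {q2}.
Refine {q0,q1,q4,q5,q6} on symbol p: members go to different blocks, giving {q0,q1,q4,q6} and {q5}.
On input q, block {q0,q1,q4,q6} splits into {q0,q4,q6} and {q1}.
Refine {q0,q4,q6} on symbol p: members go to different blocks, giving {q0,q6} and {q4}.
No further refinement is possible. Final partition (6 blocks): {q3} | {q0,q6} | {q2} | {q5} | {q1} | {q4}.
State q6 belongs to the block {q0,q6}, which has 2 states.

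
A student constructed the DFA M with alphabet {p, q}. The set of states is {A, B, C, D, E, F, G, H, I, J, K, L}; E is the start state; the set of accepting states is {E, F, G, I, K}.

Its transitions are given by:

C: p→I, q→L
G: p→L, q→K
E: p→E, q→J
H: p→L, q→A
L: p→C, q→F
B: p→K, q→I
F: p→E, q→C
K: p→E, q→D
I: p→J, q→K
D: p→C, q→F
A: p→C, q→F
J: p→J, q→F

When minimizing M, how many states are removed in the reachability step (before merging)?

No path from E leads to A, B, G, H; the other 8 states are all reachable.

4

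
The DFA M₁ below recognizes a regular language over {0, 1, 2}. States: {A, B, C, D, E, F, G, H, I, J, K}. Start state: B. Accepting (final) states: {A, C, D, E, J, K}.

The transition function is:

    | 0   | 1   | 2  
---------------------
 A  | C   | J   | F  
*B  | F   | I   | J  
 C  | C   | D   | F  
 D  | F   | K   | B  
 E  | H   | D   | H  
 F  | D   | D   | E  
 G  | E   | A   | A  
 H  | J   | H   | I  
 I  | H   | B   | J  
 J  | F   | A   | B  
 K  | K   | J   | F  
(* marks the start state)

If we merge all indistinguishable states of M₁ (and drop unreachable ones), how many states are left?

7

First remove the unreachable states {G}; 10 states remain.
Start with accepting vs non-accepting: {A,C,D,E,J,K} | {B,F,H,I}.
Refine {A,C,D,E,J,K} on symbol 0: members go to different blocks, giving {A,C,K} and {D,E,J}.
Split {B,F,H,I} by δ(·,0) → {B,I} and {F,H}.
Split {D,E,J} by δ(·,1) → {D,J} and {E}.
On input 1, block {F,H} splits into {F} and {H}.
Refine {B,I} on symbol 0: members go to different blocks, giving {B} and {I}.
Stable partition: {A,C,K} | {B} | {D,J} | {F} | {E} | {H} | {I} — 7 equivalence classes.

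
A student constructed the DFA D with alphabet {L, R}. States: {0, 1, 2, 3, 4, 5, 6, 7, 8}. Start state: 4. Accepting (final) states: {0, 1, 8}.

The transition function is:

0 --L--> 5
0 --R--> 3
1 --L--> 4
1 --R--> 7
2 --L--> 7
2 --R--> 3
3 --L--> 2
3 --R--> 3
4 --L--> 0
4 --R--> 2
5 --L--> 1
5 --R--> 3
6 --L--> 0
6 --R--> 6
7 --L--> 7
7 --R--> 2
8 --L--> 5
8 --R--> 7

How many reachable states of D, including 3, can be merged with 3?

States {6,8} cannot be reached from the start state, so discard them.
Start with accepting vs non-accepting: {0,1} | {2,3,4,5,7}.
Split {2,3,4,5,7} by δ(·,L) → {2,3,7} and {4,5}.
No further refinement is possible. Final partition (3 blocks): {0,1} | {2,3,7} | {4,5}.
State 3 belongs to the block {2,3,7}, which has 3 states.

3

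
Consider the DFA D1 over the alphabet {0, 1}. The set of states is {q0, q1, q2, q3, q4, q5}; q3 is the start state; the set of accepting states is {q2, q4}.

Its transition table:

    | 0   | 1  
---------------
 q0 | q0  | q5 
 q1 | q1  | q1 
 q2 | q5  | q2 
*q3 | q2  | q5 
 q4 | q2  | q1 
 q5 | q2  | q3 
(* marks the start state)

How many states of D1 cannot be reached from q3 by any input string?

Starting at q3 and following transitions, the reachable set is {q2, q3, q5}. That leaves q0, q1, q4 unreachable — 3 in total.

3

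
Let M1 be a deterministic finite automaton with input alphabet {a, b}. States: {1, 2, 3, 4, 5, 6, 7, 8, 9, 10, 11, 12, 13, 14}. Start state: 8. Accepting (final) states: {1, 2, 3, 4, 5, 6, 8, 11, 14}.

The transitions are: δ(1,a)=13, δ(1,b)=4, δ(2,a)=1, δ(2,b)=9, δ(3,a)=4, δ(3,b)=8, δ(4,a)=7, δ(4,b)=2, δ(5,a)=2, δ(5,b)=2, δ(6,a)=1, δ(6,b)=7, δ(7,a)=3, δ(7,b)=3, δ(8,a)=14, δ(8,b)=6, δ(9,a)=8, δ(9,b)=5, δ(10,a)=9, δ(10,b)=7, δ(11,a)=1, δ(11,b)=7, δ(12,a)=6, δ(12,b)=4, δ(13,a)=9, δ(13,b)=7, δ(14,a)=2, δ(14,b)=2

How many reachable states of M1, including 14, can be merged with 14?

2

States {10,11,12} cannot be reached from the start state, so discard them.
P0 = {1,2,3,4,5,6,8,14} | {7,9,13}.
Split {1,2,3,4,5,6,8,14} by δ(·,a) → {2,3,5,6,8,14} and {1,4}.
Split {2,3,5,6,8,14} by δ(·,a) → {2,3,6} and {5,8,14}.
Refine {2,3,6} on symbol b: members go to different blocks, giving {2,6} and {3}.
Split {7,9,13} by δ(·,a) → {7} and {9} and {13}.
Refine {2,6} on symbol b: members go to different blocks, giving {2} and {6}.
On input a, block {1,4} splits into {1} and {4}.
Refine {5,8,14} on symbol a: members go to different blocks, giving {5,14} and {8}.
Stable partition: {2} | {7} | {1} | {5,14} | {3} | {9} | {13} | {6} | {4} | {8} — 10 equivalence classes.
The equivalence class containing 14 is {5,14}, of size 2.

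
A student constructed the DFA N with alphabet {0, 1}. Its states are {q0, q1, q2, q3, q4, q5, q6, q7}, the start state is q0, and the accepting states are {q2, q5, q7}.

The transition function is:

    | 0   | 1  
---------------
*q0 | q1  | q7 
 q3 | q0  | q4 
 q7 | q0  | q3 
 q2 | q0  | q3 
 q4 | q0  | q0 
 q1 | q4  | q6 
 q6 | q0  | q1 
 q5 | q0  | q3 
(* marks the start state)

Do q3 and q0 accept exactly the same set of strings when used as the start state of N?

First remove the unreachable states {q2,q5}; 6 states remain.
Start with accepting vs non-accepting: {q7} | {q0,q1,q3,q4,q6}.
Refine {q0,q1,q3,q4,q6} on symbol 1: members go to different blocks, giving {q1,q3,q4,q6} and {q0}.
Refine {q1,q3,q4,q6} on symbol 0: members go to different blocks, giving {q3,q4,q6} and {q1}.
Refine {q3,q4,q6} on symbol 1: members go to different blocks, giving {q3} and {q4} and {q6}.
No further refinement is possible. Final partition (6 blocks): {q7} | {q3} | {q0} | {q1} | {q4} | {q6}.
q3 and q0 end up in different blocks, so they are distinguishable. For instance, the string '1' is accepted from only q0.

No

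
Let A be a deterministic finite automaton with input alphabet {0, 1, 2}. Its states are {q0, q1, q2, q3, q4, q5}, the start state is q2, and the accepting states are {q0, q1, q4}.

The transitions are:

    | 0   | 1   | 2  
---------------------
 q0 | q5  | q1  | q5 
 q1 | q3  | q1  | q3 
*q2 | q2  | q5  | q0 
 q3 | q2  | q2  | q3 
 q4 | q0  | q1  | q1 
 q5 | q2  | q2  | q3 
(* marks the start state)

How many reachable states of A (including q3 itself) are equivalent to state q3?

First remove the unreachable states {q4}; 5 states remain.
Start with accepting vs non-accepting: {q0,q1} | {q2,q3,q5}.
Refine {q2,q3,q5} on symbol 2: members go to different blocks, giving {q3,q5} and {q2}.
No further refinement is possible. Final partition (3 blocks): {q0,q1} | {q3,q5} | {q2}.
State q3 belongs to the block {q3,q5}, which has 2 states.

2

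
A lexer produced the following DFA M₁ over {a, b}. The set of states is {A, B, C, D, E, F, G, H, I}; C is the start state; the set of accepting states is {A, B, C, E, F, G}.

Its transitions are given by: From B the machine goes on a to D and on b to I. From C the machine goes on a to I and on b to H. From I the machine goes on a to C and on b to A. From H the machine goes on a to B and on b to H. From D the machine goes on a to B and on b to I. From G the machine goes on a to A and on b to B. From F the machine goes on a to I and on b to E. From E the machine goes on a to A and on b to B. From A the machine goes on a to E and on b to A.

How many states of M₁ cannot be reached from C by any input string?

No path from C leads to F, G; the other 7 states are all reachable.

2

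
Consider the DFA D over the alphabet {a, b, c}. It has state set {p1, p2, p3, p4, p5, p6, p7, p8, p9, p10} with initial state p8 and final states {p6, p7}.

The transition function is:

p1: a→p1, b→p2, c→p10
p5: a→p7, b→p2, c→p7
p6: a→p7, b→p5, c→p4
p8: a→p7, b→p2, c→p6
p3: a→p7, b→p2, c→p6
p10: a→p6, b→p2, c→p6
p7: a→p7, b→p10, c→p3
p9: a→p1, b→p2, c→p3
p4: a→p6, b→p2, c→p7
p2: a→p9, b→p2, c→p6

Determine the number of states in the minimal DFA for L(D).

4

All states are reachable from the start state.
Start with accepting vs non-accepting: {p6,p7} | {p1,p2,p3,p4,p5,p8,p9,p10}.
Refine {p1,p2,p3,p4,p5,p8,p9,p10} on symbol a: members go to different blocks, giving {p3,p4,p5,p8,p10} and {p1,p2,p9}.
Split {p1,p2,p9} by δ(·,c) → {p1,p9} and {p2}.
The partition is now stable with 4 blocks: {p6,p7} | {p3,p4,p5,p8,p10} | {p1,p9} | {p2}.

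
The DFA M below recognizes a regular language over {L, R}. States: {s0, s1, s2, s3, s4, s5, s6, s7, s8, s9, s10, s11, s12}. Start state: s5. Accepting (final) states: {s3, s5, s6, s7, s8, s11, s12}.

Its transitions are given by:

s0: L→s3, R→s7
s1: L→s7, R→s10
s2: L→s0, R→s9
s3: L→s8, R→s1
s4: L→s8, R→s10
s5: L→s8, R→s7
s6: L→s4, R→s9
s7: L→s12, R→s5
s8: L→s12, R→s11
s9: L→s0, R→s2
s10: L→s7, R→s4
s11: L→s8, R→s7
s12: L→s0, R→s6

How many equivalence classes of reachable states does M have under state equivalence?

All states are reachable from the start state.
Start with accepting vs non-accepting: {s3,s5,s6,s7,s8,s11,s12} | {s0,s1,s2,s4,s9,s10}.
On input L, block {s3,s5,s6,s7,s8,s11,s12} splits into {s3,s5,s7,s8,s11} and {s6,s12}.
Refine {s3,s5,s7,s8,s11} on symbol L: members go to different blocks, giving {s3,s5,s11} and {s7,s8}.
Refine {s3,s5,s11} on symbol R: members go to different blocks, giving {s5,s11} and {s3}.
Split {s0,s1,s2,s4,s9,s10} by δ(·,L) → {s1,s4,s10} and {s2,s9} and {s0}.
On input L, block {s6,s12} splits into {s6} and {s12}.
Stable partition: {s5,s11} | {s1,s4,s10} | {s6} | {s7,s8} | {s3} | {s2,s9} | {s0} | {s12} — 8 equivalence classes.

8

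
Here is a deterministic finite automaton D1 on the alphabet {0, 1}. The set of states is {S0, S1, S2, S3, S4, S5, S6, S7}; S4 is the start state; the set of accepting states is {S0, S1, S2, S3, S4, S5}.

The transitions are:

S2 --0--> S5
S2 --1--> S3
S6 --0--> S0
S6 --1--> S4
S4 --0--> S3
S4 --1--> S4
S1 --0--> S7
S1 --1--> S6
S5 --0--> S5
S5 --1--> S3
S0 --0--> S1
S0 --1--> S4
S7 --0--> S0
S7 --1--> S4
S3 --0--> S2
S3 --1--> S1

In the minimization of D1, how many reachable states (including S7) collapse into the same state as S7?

All states are reachable from the start state.
Initial partition by acceptance: {S0,S1,S2,S3,S4,S5} | {S6,S7}.
Split {S0,S1,S2,S3,S4,S5} by δ(·,0) → {S0,S2,S3,S4,S5} and {S1}.
On input 0, block {S0,S2,S3,S4,S5} splits into {S2,S3,S4,S5} and {S0}.
Split {S2,S3,S4,S5} by δ(·,1) → {S2,S4,S5} and {S3}.
On input 0, block {S2,S4,S5} splits into {S2,S5} and {S4}.
Stable partition: {S2,S5} | {S6,S7} | {S1} | {S0} | {S3} | {S4} — 6 equivalence classes.
State S7 belongs to the block {S6,S7}, which has 2 states.

2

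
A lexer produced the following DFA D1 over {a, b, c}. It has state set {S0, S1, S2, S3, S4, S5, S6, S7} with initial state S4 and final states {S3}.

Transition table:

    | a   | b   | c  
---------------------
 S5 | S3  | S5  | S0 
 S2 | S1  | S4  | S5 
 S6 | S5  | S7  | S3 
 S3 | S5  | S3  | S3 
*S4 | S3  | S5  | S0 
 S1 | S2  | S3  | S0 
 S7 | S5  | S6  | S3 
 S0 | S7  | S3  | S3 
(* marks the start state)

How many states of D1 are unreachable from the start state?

No path from S4 leads to S1, S2; the other 6 states are all reachable.

2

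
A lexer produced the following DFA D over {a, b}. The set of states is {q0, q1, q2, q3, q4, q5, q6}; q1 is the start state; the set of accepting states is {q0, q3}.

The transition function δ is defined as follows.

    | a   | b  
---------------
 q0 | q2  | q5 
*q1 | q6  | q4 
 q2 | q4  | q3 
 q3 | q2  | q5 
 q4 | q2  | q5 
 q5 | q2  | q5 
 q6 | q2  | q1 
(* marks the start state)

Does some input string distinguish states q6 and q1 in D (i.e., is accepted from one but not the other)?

Yes

First remove the unreachable states {q0}; 6 states remain.
P0 = {q3} | {q1,q2,q4,q5,q6}.
Split {q1,q2,q4,q5,q6} by δ(·,b) → {q1,q4,q5,q6} and {q2}.
Refine {q1,q4,q5,q6} on symbol a: members go to different blocks, giving {q4,q5,q6} and {q1}.
On input b, block {q4,q5,q6} splits into {q4,q5} and {q6}.
Stable partition: {q3} | {q4,q5} | {q2} | {q1} | {q6} — 5 equivalence classes.
q6 and q1 end up in different blocks, so they are distinguishable. For instance, the string 'ab' is accepted from only q6.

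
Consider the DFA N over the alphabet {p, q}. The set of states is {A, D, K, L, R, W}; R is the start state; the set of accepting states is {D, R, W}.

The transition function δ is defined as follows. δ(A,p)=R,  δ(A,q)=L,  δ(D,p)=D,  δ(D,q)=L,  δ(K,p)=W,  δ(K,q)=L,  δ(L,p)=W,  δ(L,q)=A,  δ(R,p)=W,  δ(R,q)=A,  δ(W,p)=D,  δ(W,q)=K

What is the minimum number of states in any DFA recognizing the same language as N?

2

Initial partition by acceptance: {D,R,W} | {A,K,L}.
The partition is now stable with 2 blocks: {D,R,W} | {A,K,L}.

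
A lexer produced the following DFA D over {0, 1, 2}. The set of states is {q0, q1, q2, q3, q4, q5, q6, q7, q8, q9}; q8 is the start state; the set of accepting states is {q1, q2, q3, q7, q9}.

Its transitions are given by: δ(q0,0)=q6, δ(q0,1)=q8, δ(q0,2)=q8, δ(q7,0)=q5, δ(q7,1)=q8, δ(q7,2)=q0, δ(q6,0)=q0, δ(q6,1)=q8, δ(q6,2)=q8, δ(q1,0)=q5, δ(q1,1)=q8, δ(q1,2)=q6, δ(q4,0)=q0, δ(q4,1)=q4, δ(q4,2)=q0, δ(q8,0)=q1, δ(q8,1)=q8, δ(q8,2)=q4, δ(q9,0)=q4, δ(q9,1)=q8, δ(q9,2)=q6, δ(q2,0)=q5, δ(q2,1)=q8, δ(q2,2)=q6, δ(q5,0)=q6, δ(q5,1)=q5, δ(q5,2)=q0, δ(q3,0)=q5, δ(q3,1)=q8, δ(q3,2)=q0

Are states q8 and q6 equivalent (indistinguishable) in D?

No

Reachable states from the start: {q0,q1,q4,q5,q6,q8}. Unreachable: {q2,q3,q7,q9} — drop them.
P0 = {q1} | {q0,q4,q5,q6,q8}.
Split {q0,q4,q5,q6,q8} by δ(·,0) → {q0,q4,q5,q6} and {q8}.
Refine {q0,q4,q5,q6} on symbol 1: members go to different blocks, giving {q0,q6} and {q4,q5}.
Stable partition: {q1} | {q0,q6} | {q8} | {q4,q5} — 4 equivalence classes.
q8 and q6 end up in different blocks, so they are distinguishable. For instance, the string '0' is accepted from only q8.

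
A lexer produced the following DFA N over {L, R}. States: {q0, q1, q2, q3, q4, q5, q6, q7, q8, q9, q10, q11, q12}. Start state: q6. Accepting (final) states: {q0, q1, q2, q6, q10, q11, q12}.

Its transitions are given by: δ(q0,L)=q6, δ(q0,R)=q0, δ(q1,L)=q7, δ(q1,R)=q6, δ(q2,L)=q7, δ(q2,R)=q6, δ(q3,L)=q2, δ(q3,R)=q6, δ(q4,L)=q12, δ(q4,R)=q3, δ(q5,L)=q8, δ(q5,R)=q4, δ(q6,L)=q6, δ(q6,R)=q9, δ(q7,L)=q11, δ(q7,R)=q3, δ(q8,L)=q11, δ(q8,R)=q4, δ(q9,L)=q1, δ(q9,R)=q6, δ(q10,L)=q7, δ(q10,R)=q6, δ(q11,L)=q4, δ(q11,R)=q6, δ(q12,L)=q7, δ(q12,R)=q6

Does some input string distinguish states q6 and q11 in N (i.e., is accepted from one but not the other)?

Yes

First remove the unreachable states {q0,q5,q8,q10}; 9 states remain.
P0 = {q1,q2,q6,q11,q12} | {q3,q4,q7,q9}.
Refine {q1,q2,q6,q11,q12} on symbol L: members go to different blocks, giving {q1,q2,q11,q12} and {q6}.
Split {q3,q4,q7,q9} by δ(·,R) → {q3,q9} and {q4,q7}.
Stable partition: {q1,q2,q11,q12} | {q3,q9} | {q6} | {q4,q7} — 4 equivalence classes.
q6 and q11 end up in different blocks, so they are distinguishable. For instance, the string 'L' is accepted from only q6.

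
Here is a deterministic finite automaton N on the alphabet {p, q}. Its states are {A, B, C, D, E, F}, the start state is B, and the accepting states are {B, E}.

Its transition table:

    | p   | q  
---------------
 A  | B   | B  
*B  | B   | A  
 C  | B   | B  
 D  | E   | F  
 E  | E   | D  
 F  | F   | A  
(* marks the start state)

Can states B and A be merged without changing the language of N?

States {C,D,E,F} cannot be reached from the start state, so discard them.
Initial partition by acceptance: {B} | {A}.
Stable partition: {B} | {A} — 2 equivalence classes.
B and A end up in different blocks, so they are distinguishable. For instance, the string 'ε' is accepted from only B.

No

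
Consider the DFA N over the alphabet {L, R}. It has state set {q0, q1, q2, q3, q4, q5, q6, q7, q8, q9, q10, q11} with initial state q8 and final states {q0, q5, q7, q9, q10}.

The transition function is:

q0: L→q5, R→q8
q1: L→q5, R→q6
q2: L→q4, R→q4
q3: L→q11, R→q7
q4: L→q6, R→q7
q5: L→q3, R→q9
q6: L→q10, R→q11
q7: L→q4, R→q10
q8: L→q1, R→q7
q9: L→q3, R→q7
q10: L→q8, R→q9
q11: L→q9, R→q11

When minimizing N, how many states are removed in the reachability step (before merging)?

2

BFS from q8 reaches {q1, q3, q4, q5, q6, q7, q8, q9, q10, q11}; the 2 state(s) q0, q2 are never visited.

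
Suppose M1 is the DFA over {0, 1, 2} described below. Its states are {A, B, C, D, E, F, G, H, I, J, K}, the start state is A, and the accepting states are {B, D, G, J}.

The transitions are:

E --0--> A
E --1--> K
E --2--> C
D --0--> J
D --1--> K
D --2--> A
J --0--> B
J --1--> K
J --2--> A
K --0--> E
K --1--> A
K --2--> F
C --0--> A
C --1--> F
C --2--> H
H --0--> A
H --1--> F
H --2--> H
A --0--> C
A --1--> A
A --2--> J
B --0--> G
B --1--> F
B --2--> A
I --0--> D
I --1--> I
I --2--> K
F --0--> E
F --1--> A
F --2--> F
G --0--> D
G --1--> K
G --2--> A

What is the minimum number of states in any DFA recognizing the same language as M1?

4

First remove the unreachable states {I}; 10 states remain.
P0 = {B,D,G,J} | {A,C,E,F,H,K}.
On input 2, block {A,C,E,F,H,K} splits into {C,E,F,H,K} and {A}.
Split {C,E,F,H,K} by δ(·,0) → {C,E,H} and {F,K}.
No further refinement is possible. Final partition (4 blocks): {B,D,G,J} | {C,E,H} | {A} | {F,K}.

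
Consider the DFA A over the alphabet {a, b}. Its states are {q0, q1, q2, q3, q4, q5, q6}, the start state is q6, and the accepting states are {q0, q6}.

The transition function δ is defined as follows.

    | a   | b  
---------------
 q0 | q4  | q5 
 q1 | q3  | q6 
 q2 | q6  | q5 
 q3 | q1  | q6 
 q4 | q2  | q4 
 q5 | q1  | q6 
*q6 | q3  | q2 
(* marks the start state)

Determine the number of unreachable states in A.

2

Starting at q6 and following transitions, the reachable set is {q1, q2, q3, q5, q6}. That leaves q0, q4 unreachable — 2 in total.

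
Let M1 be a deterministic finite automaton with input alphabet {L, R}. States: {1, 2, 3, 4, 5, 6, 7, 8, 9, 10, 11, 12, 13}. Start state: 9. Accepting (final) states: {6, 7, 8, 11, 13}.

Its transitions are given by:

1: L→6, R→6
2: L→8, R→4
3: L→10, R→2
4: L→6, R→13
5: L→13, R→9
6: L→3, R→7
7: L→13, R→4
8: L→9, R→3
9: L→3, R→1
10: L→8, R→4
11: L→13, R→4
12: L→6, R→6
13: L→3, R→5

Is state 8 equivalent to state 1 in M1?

Reachable states from the start: {1,2,3,4,5,6,7,8,9,10,13}. Unreachable: {11,12} — drop them.
Start with accepting vs non-accepting: {6,7,8,13} | {1,2,3,4,5,9,10}.
Refine {6,7,8,13} on symbol L: members go to different blocks, giving {6,8,13} and {7}.
Split {6,8,13} by δ(·,R) → {8,13} and {6}.
Split {1,2,3,4,5,9,10} by δ(·,L) → {2,5,10} and {1,4} and {3,9}.
On input R, block {8,13} splits into {8} and {13}.
On input L, block {2,5,10} splits into {2,10} and {5}.
Refine {1,4} on symbol R: members go to different blocks, giving {1} and {4}.
Split {3,9} by δ(·,L) → {3} and {9}.
The partition is now stable with 10 blocks: {8} | {2,10} | {7} | {6} | {1} | {3} | {13} | {5} | {4} | {9}.
8 and 1 end up in different blocks, so they are distinguishable. For instance, the string 'ε' is accepted from only 8.

No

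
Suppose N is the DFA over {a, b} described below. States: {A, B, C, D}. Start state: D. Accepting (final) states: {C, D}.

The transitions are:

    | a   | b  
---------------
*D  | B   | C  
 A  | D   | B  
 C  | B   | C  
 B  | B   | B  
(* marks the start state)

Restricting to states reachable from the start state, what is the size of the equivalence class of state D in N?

2

Reachable states from the start: {B,C,D}. Unreachable: {A} — drop them.
P0 = {C,D} | {B}.
Stable partition: {C,D} | {B} — 2 equivalence classes.
State D belongs to the block {C,D}, which has 2 states.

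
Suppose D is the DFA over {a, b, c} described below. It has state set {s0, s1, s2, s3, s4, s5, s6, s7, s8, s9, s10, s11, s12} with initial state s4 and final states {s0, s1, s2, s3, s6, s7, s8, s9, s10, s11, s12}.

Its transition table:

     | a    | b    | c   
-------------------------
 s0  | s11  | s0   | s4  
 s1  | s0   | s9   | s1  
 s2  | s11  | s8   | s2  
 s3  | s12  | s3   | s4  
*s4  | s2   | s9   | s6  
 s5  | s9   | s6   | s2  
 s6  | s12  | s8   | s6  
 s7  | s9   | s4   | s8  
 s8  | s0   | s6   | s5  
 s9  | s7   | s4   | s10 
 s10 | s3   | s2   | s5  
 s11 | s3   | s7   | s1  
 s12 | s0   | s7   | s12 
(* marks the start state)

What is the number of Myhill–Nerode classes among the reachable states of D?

7

Initial partition by acceptance: {s0,s1,s2,s3,s6,s7,s8,s9,s10,s11,s12} | {s4,s5}.
Refine {s0,s1,s2,s3,s6,s7,s8,s9,s10,s11,s12} on symbol b: members go to different blocks, giving {s0,s1,s2,s3,s6,s8,s10,s11,s12} and {s7,s9}.
Refine {s0,s1,s2,s3,s6,s8,s10,s11,s12} on symbol b: members go to different blocks, giving {s0,s2,s3,s6,s8,s10} and {s1,s11,s12}.
Refine {s0,s2,s3,s6,s8,s10} on symbol a: members go to different blocks, giving {s0,s2,s3,s6} and {s8,s10}.
On input b, block {s0,s2,s3,s6} splits into {s0,s3} and {s2,s6}.
On input a, block {s4,s5} splits into {s4} and {s5}.
No further refinement is possible. Final partition (7 blocks): {s0,s3} | {s4} | {s7,s9} | {s1,s11,s12} | {s8,s10} | {s2,s6} | {s5}.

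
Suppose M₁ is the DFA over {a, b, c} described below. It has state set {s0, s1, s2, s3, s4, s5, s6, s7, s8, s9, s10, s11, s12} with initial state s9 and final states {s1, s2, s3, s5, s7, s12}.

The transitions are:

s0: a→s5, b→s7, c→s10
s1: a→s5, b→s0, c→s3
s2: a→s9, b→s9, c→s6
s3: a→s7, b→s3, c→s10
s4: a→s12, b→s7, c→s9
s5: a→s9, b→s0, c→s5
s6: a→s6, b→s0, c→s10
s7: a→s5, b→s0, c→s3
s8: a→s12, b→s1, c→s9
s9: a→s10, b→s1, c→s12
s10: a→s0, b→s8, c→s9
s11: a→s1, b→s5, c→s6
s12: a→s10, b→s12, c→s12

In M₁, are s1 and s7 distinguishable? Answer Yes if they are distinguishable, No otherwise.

First remove the unreachable states {s2,s4,s6,s11}; 9 states remain.
P0 = {s1,s3,s5,s7,s12} | {s0,s8,s9,s10}.
Split {s1,s3,s5,s7,s12} by δ(·,a) → {s1,s3,s7} and {s5,s12}.
Refine {s1,s3,s7} on symbol a: members go to different blocks, giving {s1,s7} and {s3}.
On input a, block {s0,s8,s9,s10} splits into {s0,s8} and {s9,s10}.
Split {s5,s12} by δ(·,b) → {s5} and {s12}.
Refine {s0,s8} on symbol a: members go to different blocks, giving {s0} and {s8}.
On input a, block {s9,s10} splits into {s9} and {s10}.
No further refinement is possible. Final partition (8 blocks): {s1,s7} | {s0} | {s5} | {s3} | {s9} | {s12} | {s8} | {s10}.
s1 and s7 lie in the same block of the stable partition, so they are equivalent — no string distinguishes them.

No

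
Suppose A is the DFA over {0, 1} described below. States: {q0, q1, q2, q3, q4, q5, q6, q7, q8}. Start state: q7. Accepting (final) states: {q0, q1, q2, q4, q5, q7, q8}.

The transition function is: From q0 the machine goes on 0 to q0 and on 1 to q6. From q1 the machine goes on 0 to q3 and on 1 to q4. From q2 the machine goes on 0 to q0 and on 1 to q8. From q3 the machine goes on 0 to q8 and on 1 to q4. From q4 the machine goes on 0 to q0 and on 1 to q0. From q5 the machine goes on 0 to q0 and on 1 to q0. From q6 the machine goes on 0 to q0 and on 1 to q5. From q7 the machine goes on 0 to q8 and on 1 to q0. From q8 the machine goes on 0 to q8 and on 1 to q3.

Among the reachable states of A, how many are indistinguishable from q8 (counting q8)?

States {q1,q2} cannot be reached from the start state, so discard them.
Initial partition by acceptance: {q0,q4,q5,q7,q8} | {q3,q6}.
Refine {q0,q4,q5,q7,q8} on symbol 1: members go to different blocks, giving {q4,q5,q7} and {q0,q8}.
No further refinement is possible. Final partition (3 blocks): {q4,q5,q7} | {q3,q6} | {q0,q8}.
State q8 belongs to the block {q0,q8}, which has 2 states.

2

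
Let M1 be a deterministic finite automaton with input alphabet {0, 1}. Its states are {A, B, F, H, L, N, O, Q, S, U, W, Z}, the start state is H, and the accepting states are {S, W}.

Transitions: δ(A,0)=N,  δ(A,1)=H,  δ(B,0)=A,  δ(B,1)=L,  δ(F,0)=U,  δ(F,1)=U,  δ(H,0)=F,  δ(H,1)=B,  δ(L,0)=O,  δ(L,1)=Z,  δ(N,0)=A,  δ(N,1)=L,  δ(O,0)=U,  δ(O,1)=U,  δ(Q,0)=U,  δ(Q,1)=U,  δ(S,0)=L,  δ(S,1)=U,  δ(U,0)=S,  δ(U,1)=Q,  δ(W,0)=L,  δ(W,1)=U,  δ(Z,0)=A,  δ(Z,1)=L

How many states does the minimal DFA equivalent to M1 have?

5

States {W} cannot be reached from the start state, so discard them.
P0 = {S} | {A,B,F,H,L,N,O,Q,U,Z}.
On input 0, block {A,B,F,H,L,N,O,Q,U,Z} splits into {A,B,F,H,L,N,O,Q,Z} and {U}.
Split {A,B,F,H,L,N,O,Q,Z} by δ(·,0) → {A,B,H,L,N,Z} and {F,O,Q}.
Refine {A,B,H,L,N,Z} on symbol 0: members go to different blocks, giving {A,B,N,Z} and {H,L}.
Stable partition: {S} | {A,B,N,Z} | {U} | {F,O,Q} | {H,L} — 5 equivalence classes.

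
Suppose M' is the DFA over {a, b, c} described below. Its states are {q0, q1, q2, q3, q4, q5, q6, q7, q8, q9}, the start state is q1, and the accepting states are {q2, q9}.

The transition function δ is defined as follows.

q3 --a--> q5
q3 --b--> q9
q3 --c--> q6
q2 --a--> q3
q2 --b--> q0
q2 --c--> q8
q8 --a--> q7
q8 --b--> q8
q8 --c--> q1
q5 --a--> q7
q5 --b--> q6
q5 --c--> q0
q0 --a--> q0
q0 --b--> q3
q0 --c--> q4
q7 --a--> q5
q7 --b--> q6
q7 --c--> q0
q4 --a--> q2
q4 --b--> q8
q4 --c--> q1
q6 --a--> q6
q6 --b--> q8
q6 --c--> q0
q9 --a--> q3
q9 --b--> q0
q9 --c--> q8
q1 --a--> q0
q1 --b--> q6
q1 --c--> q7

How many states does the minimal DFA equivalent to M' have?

Every state is reachable, so we keep all 10.
P0 = {q2,q9} | {q0,q1,q3,q4,q5,q6,q7,q8}.
Refine {q0,q1,q3,q4,q5,q6,q7,q8} on symbol a: members go to different blocks, giving {q0,q1,q3,q5,q6,q7,q8} and {q4}.
Refine {q0,q1,q3,q5,q6,q7,q8} on symbol b: members go to different blocks, giving {q0,q1,q5,q6,q7,q8} and {q3}.
Split {q0,q1,q5,q6,q7,q8} by δ(·,b) → {q1,q5,q6,q7,q8} and {q0}.
Refine {q1,q5,q6,q7,q8} on symbol a: members go to different blocks, giving {q5,q6,q7,q8} and {q1}.
Split {q5,q6,q7,q8} by δ(·,c) → {q5,q6,q7} and {q8}.
Refine {q5,q6,q7} on symbol b: members go to different blocks, giving {q5,q7} and {q6}.
No further refinement is possible. Final partition (8 blocks): {q2,q9} | {q5,q7} | {q4} | {q3} | {q0} | {q1} | {q8} | {q6}.

8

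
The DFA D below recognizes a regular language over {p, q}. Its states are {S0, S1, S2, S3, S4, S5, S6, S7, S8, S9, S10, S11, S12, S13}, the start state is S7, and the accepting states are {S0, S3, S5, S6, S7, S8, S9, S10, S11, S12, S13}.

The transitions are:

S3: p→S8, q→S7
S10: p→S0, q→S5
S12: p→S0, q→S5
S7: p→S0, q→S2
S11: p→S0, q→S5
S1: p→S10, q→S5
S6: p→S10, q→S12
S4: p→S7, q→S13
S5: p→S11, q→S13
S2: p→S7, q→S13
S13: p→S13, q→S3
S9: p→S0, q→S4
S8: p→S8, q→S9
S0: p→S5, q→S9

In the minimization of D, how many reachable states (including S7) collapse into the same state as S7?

2

First remove the unreachable states {S1,S6,S10,S12}; 10 states remain.
P0 = {S0,S3,S5,S7,S8,S9,S11,S13} | {S2,S4}.
Split {S0,S3,S5,S7,S8,S9,S11,S13} by δ(·,q) → {S0,S3,S5,S8,S11,S13} and {S7,S9}.
Split {S0,S3,S5,S8,S11,S13} by δ(·,q) → {S0,S3,S8} and {S5,S11,S13}.
Refine {S0,S3,S8} on symbol p: members go to different blocks, giving {S3,S8} and {S0}.
Refine {S5,S11,S13} on symbol p: members go to different blocks, giving {S5,S13} and {S11}.
Refine {S5,S13} on symbol p: members go to different blocks, giving {S5} and {S13}.
The partition is now stable with 7 blocks: {S3,S8} | {S2,S4} | {S7,S9} | {S5} | {S0} | {S11} | {S13}.
State S7 belongs to the block {S7,S9}, which has 2 states.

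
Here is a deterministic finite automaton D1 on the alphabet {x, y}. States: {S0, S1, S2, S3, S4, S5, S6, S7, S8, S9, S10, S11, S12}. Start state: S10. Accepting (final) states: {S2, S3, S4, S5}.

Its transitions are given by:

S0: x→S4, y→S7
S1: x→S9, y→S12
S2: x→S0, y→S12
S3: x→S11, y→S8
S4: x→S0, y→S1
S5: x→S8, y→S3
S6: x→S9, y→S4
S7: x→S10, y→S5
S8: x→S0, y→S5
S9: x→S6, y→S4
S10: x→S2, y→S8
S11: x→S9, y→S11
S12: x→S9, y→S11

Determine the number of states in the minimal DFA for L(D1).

7

Every state is reachable, so we keep all 13.
Start with accepting vs non-accepting: {S2,S3,S4,S5} | {S0,S1,S6,S7,S8,S9,S10,S11,S12}.
On input y, block {S2,S3,S4,S5} splits into {S2,S3,S4} and {S5}.
On input x, block {S0,S1,S6,S7,S8,S9,S10,S11,S12} splits into {S1,S6,S7,S8,S9,S11,S12} and {S0,S10}.
On input x, block {S2,S3,S4} splits into {S2,S4} and {S3}.
Refine {S1,S6,S7,S8,S9,S11,S12} on symbol x: members go to different blocks, giving {S1,S6,S9,S11,S12} and {S7,S8}.
On input y, block {S1,S6,S9,S11,S12} splits into {S1,S11,S12} and {S6,S9}.
The partition is now stable with 7 blocks: {S2,S4} | {S1,S11,S12} | {S5} | {S0,S10} | {S3} | {S7,S8} | {S6,S9}.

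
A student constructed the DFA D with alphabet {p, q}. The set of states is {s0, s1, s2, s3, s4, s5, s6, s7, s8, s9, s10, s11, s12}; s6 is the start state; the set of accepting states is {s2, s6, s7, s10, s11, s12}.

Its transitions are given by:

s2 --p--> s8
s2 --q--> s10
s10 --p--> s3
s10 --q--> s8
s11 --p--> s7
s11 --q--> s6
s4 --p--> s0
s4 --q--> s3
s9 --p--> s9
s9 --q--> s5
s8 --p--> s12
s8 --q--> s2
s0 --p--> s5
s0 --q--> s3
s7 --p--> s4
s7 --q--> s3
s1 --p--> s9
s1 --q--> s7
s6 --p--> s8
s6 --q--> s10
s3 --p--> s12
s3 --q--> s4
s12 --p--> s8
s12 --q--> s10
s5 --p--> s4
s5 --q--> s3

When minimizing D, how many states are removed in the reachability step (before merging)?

4

Starting at s6 and following transitions, the reachable set is {s0, s2, s3, s4, s5, s6, s8, s10, s12}. That leaves s1, s7, s9, s11 unreachable — 4 in total.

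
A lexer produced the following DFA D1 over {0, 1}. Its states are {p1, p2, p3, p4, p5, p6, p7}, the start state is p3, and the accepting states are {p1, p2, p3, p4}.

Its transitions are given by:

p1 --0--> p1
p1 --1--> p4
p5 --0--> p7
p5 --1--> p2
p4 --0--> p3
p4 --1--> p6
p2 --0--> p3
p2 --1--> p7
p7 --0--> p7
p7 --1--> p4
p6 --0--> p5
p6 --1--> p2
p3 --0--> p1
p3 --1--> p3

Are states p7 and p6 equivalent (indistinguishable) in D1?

All states are reachable from the start state.
Initial partition by acceptance: {p1,p2,p3,p4} | {p5,p6,p7}.
Split {p1,p2,p3,p4} by δ(·,1) → {p1,p3} and {p2,p4}.
Refine {p1,p3} on symbol 1: members go to different blocks, giving {p1} and {p3}.
Stable partition: {p1} | {p5,p6,p7} | {p2,p4} | {p3} — 4 equivalence classes.
p7 and p6 lie in the same block of the stable partition, so they are equivalent — no string distinguishes them.

Yes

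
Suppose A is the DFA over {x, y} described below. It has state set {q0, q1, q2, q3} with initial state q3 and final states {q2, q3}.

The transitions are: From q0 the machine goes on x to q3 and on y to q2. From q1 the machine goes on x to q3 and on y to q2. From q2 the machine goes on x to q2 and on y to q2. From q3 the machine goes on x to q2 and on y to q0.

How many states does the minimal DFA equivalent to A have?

Reachable states from the start: {q0,q2,q3}. Unreachable: {q1} — drop them.
Start with accepting vs non-accepting: {q2,q3} | {q0}.
On input y, block {q2,q3} splits into {q2} and {q3}.
No further refinement is possible. Final partition (3 blocks): {q2} | {q0} | {q3}.

3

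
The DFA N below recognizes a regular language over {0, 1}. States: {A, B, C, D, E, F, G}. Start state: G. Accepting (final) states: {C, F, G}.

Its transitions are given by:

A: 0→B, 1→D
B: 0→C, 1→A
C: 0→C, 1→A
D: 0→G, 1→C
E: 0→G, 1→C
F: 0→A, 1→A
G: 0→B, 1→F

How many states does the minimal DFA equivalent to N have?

First remove the unreachable states {E}; 6 states remain.
P0 = {C,F,G} | {A,B,D}.
Split {C,F,G} by δ(·,0) → {F,G} and {C}.
On input 1, block {F,G} splits into {F} and {G}.
Refine {A,B,D} on symbol 0: members go to different blocks, giving {A} and {B} and {D}.
No further refinement is possible. Final partition (6 blocks): {F} | {A} | {C} | {G} | {B} | {D}.

6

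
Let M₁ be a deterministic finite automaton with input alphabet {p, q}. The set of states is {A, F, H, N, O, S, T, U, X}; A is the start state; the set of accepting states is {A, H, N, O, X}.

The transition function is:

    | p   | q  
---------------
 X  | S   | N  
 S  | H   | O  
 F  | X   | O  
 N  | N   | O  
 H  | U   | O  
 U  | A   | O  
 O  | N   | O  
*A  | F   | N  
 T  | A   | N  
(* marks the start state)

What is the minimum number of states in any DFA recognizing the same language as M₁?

3

First remove the unreachable states {T}; 8 states remain.
P0 = {A,H,N,O,X} | {F,S,U}.
Split {A,H,N,O,X} by δ(·,p) → {A,H,X} and {N,O}.
No further refinement is possible. Final partition (3 blocks): {A,H,X} | {F,S,U} | {N,O}.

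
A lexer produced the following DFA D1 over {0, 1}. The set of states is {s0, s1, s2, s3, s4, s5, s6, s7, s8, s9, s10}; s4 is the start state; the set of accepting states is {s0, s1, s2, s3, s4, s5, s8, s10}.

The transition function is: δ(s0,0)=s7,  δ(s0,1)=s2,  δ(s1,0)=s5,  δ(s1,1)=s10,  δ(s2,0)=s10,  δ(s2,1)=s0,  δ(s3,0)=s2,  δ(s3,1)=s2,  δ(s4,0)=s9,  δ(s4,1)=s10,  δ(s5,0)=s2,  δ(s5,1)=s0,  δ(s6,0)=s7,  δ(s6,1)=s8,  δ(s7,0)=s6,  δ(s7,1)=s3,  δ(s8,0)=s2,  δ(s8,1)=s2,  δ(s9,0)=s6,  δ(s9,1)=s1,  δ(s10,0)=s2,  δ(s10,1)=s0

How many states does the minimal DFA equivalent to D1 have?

All states are reachable from the start state.
P0 = {s0,s1,s2,s3,s4,s5,s8,s10} | {s6,s7,s9}.
Split {s0,s1,s2,s3,s4,s5,s8,s10} by δ(·,0) → {s1,s2,s3,s5,s8,s10} and {s0,s4}.
On input 1, block {s1,s2,s3,s5,s8,s10} splits into {s1,s3,s8} and {s2,s5,s10}.
The partition is now stable with 4 blocks: {s1,s3,s8} | {s6,s7,s9} | {s0,s4} | {s2,s5,s10}.

4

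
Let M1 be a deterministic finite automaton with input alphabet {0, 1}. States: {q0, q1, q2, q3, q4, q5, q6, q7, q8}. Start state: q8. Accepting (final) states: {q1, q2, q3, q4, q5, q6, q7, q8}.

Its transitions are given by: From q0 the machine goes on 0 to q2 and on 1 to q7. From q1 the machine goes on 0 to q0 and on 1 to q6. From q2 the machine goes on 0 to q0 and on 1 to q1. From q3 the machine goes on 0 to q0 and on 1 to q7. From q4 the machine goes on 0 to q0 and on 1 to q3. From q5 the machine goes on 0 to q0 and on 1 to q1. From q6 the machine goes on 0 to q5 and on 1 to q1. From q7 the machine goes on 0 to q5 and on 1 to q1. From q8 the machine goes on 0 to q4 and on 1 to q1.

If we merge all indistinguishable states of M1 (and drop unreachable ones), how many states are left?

Every state is reachable, so we keep all 9.
P0 = {q1,q2,q3,q4,q5,q6,q7,q8} | {q0}.
Refine {q1,q2,q3,q4,q5,q6,q7,q8} on symbol 0: members go to different blocks, giving {q1,q2,q3,q4,q5} and {q6,q7,q8}.
On input 1, block {q1,q2,q3,q4,q5} splits into {q2,q4,q5} and {q1,q3}.
Stable partition: {q2,q4,q5} | {q0} | {q6,q7,q8} | {q1,q3} — 4 equivalence classes.

4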